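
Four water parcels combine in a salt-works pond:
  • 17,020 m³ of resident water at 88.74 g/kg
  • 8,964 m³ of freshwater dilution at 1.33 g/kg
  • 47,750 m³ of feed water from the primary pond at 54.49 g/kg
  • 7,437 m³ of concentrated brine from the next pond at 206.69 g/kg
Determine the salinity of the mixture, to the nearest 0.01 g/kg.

Salt balance:
salt = 17,020×88.74 + 8,964×1.33 + 47,750×54.49 + 7,437×206.69 = 1,510,354.8 + 11,922.12 + 2,601,897.5 + 1,537,153.53 = 5,661,327.95
volume = 17,020 + 8,964 + 47,750 + 7,437 = 81,171 m³
S = 5,661,327.95 / 81,171 = 69.7457 g/kg

69.75 g/kg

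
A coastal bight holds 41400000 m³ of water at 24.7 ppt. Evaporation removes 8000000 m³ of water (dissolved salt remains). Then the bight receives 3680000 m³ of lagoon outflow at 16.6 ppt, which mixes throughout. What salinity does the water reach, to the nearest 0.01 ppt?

29.23 ppt

After evaporation: salt = 41,400,000×24.7 = 1,022,580,000; volume = 41,400,000 − 8,000,000 = 33,400,000 m³
After mixing: salt = 1,022,580,000 + 3,680,000×16.6 = 1,083,668,000; volume = 33,400,000 + 3,680,000 = 37,080,000 m³
S = 1,083,668,000 / 37,080,000 = 29.2251 ppt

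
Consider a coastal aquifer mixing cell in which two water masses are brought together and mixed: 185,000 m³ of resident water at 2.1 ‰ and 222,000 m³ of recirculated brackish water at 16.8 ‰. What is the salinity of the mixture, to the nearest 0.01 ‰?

10.12 ‰

Mass of salt is conserved:
salt = 185,000×2.1 + 222,000×16.8 = 388,500 + 3,729,600 = 4,118,100
volume = 185,000 + 222,000 = 407,000 m³
S = 4,118,100 / 407,000 = 10.1182 ‰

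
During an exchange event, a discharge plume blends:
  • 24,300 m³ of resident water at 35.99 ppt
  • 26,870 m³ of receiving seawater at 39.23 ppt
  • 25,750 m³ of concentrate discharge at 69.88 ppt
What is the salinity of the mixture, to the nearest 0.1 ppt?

By conservation of dissolved salt,
salt = 24,300×35.99 + 26,870×39.23 + 25,750×69.88 = 874,557 + 1,054,110.1 + 1,799,410 = 3,728,077.1
volume = 24,300 + 26,870 + 25,750 = 76,920 m³
S = 3,728,077.1 / 76,920 = 48.467 ppt

48.5 ppt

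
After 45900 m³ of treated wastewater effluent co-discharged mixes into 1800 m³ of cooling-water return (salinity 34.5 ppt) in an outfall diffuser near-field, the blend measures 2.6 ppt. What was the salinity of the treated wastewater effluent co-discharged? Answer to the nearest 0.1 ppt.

1.3 ppt

Salt balance: 1,800×34.5 + 45,900×S = 47,700×2.6
62,100 + 45,900·S = 124,020
S = (124,020 − 62,100) / 45,900 = 1.349 ppt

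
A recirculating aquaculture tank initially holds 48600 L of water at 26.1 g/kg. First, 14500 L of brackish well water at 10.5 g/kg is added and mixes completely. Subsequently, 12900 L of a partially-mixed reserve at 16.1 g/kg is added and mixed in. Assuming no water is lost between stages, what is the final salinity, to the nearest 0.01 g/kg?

Weighted by volume,
Initial salt = 48,600×26.1 = 1,268,460
After stage 1: salt = 1,268,460 + 14,500×10.5 = 1,420,710; volume = 63,100 L; S = 22.515 g/kg
After stage 2: salt = 1,420,710 + 12,900×16.1 = 1,628,400; volume = 76,000 L
S = 1,628,400 / 76,000 = 21.4263 g/kg

21.43 g/kg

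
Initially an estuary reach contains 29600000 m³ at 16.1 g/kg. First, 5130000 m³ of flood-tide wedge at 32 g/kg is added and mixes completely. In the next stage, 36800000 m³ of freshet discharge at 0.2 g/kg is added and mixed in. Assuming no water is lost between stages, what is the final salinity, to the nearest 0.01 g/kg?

Weighted by volume,
Initial salt = 29,600,000×16.1 = 476,560,000
After stage 1: salt = 476,560,000 + 5,130,000×32 = 640,720,000; volume = 34,730,000 m³; S = 18.449 g/kg
After stage 2: salt = 640,720,000 + 36,800,000×0.2 = 648,080,000; volume = 71,530,000 m³
S = 648,080,000 / 71,530,000 = 9.0603 g/kg

9.06 g/kg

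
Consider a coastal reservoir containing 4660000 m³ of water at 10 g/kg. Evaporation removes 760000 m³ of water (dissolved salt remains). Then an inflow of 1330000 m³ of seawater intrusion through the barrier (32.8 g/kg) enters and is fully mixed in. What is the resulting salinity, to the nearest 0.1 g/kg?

17.3 g/kg

After evaporation: salt = 4,660,000×10 = 46,600,000; volume = 4,660,000 − 760,000 = 3,900,000 m³
After mixing: salt = 46,600,000 + 1,330,000×32.8 = 90,224,000; volume = 3,900,000 + 1,330,000 = 5,230,000 m³
S = 90,224,000 / 5,230,000 = 17.2512 g/kg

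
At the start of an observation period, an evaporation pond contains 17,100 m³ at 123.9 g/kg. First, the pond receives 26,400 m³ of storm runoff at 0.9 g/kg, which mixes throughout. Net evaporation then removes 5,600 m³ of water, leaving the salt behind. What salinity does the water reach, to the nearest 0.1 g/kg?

56.5 g/kg

After mixing: salt = 17,100×123.9 + 26,400×0.9 = 2,142,450; volume = 43,500 m³
After evaporation: salt unchanged = 2,142,450; volume = 43,500 − 5,600 = 37,900 m³
S = 2,142,450 / 37,900 = 56.529 g/kg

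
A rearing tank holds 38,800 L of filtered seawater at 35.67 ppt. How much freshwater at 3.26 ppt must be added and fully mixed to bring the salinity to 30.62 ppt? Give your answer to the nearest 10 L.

7160 L

Salt balance: 38,800×35.67 + V×3.26 = (38,800+V)×30.62
1,383,996 + 3.26V = 1,188,056 + 30.62V
195,940 = 27.36V
V = 7,161.55 L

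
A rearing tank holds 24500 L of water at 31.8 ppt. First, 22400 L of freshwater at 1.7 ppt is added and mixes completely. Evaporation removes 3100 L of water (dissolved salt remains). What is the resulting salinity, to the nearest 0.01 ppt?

After mixing: salt = 24,500×31.8 + 22,400×1.7 = 817,180; volume = 46,900 L
After evaporation: salt unchanged = 817,180; volume = 46,900 − 3,100 = 43,800 L
S = 817,180 / 43,800 = 18.6571 ppt

18.66 ppt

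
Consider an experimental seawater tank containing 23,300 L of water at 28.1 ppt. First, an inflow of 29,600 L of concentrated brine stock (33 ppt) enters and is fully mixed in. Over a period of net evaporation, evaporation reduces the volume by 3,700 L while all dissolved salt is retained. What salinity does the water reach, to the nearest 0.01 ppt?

33.16 ppt

After mixing: salt = 23,300×28.1 + 29,600×33 = 1,631,530; volume = 52,900 L
After evaporation: salt unchanged = 1,631,530; volume = 52,900 − 3,700 = 49,200 L
S = 1,631,530 / 49,200 = 33.1612 ppt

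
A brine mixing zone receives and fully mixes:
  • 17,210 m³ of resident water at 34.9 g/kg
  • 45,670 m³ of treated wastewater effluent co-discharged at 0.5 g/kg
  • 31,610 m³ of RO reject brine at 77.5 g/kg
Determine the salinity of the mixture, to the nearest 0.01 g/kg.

32.52 g/kg

Total salt / total volume:
salt = 17,210×34.9 + 45,670×0.5 + 31,610×77.5 = 600,629 + 22,835 + 2,449,775 = 3,073,239
volume = 17,210 + 45,670 + 31,610 = 94,490 m³
S = 3,073,239 / 94,490 = 32.5245 g/kg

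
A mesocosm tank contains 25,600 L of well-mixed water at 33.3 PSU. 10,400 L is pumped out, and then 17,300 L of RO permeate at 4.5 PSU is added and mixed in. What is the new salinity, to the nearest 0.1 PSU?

18.0 PSU

Remaining after removal: 15,200 L at 33.3 PSU (salt = 506,160)
After addition: salt = 506,160 + 17,300×4.5 = 584,010; volume = 32,500 L
S = 584,010 / 32,500 = 17.9695 PSU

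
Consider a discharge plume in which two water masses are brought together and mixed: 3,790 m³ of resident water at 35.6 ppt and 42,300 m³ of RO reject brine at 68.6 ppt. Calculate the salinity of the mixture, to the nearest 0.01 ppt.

65.89 ppt

Weighted by volume,
salt = 3,790×35.6 + 42,300×68.6 = 134,924 + 2,901,780 = 3,036,704
volume = 3,790 + 42,300 = 46,090 m³
S = 3,036,704 / 46,090 = 65.8864 ppt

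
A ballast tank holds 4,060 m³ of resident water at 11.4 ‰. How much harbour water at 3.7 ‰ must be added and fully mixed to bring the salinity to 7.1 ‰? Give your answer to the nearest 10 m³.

Salt balance: 4,060×11.4 + V×3.7 = (4,060+V)×7.1
46,284 + 3.7V = 28,826 + 7.1V
17,458 = 3.4V
V = 5,134.71 m³

5130 m³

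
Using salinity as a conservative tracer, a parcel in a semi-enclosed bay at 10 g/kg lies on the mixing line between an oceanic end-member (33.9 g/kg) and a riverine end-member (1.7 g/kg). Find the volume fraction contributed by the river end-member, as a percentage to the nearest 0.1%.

74.2%

Let f be the freshwater fraction. Salt balance per unit volume:
f×1.7 + (1−f)×33.9 = 10
f = (33.9 − 10) / (33.9 − 1.7) = 23.9/32.2 = 0.7422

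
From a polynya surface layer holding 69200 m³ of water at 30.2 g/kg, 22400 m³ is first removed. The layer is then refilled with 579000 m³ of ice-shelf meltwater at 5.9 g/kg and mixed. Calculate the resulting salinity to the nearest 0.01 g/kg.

Remaining after removal: 46,800 m³ at 30.2 g/kg (salt = 1,413,360)
After addition: salt = 1,413,360 + 579,000×5.9 = 4,829,460; volume = 625,800 m³
S = 4,829,460 / 625,800 = 7.7173 g/kg

7.72 g/kg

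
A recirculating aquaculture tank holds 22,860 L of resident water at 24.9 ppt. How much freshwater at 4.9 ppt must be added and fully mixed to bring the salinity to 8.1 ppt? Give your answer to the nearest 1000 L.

Salt balance: 22,860×24.9 + V×4.9 = (22,860+V)×8.1
569,214 + 4.9V = 185,166 + 8.1V
384,048 = 3.2V
V = 120,015 L

120000 L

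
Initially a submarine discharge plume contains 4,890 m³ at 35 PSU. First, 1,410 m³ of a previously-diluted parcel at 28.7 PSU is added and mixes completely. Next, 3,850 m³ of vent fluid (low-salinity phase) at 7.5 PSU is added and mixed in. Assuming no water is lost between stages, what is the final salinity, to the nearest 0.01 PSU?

23.69 PSU

Weighted by volume,
Initial salt = 4,890×35 = 171,150
After stage 1: salt = 171,150 + 1,410×28.7 = 211,617; volume = 6,300 m³; S = 33.59 PSU
After stage 2: salt = 211,617 + 3,850×7.5 = 240,492; volume = 10,150 m³
S = 240,492 / 10,150 = 23.6938 PSU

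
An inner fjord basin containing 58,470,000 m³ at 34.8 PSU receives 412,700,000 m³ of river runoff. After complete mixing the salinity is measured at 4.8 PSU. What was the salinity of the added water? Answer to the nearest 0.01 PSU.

Salt balance: 58,470,000×34.8 + 412,700,000×S = 471,170,000×4.8
2,034,756,000 + 412,700,000·S = 2,261,616,000
S = (2,261,616,000 − 2,034,756,000) / 412,700,000 = 0.5497 PSU

0.55 PSU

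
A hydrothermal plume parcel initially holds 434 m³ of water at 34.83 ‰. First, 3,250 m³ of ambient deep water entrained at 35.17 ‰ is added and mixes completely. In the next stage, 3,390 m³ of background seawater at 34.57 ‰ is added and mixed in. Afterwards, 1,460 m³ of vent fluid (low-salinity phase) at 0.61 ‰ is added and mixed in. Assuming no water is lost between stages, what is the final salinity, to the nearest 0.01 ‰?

29.00 ‰

Total salt / total volume:
Initial salt = 434×34.83 = 15,116.22
After stage 1: salt = 15,116.22 + 3,250×35.17 = 129,418.72; volume = 3,684 m³; S = 35.13 ‰
After stage 2: salt = 129,418.72 + 3,390×34.57 = 246,611.02; volume = 7,074 m³; S = 34.862 ‰
After stage 3: salt = 246,611.02 + 1,460×0.61 = 247,501.62; volume = 8,534 m³
S = 247,501.62 / 8,534 = 29.0018 ‰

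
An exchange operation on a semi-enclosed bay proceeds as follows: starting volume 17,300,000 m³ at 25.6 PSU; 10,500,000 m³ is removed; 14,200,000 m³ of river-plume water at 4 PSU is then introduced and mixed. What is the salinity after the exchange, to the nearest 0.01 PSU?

10.99 PSU

Remaining after removal: 6,800,000 m³ at 25.6 PSU (salt = 174,080,000)
After addition: salt = 174,080,000 + 14,200,000×4 = 230,880,000; volume = 21,000,000 m³
S = 230,880,000 / 21,000,000 = 10.9943 PSU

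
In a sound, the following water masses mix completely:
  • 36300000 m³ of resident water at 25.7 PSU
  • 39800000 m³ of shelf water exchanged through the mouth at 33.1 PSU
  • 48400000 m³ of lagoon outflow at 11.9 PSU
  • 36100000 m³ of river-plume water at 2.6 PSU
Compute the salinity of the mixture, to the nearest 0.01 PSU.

18.18 PSU

Weighted by volume,
salt = 36,300,000×25.7 + 39,800,000×33.1 + 48,400,000×11.9 + 36,100,000×2.6 = 932,910,000 + 1,317,380,000 + 575,960,000 + 93,860,000 = 2,920,110,000
volume = 36,300,000 + 39,800,000 + 48,400,000 + 36,100,000 = 160,600,000 m³
S = 2,920,110,000 / 160,600,000 = 18.1825 PSU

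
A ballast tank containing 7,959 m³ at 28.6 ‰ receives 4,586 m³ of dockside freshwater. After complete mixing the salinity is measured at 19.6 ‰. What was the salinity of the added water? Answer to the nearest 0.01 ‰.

Salt balance: 7,959×28.6 + 4,586×S = 12,545×19.6
227,627.4 + 4,586·S = 245,882
S = (245,882 − 227,627.4) / 4,586 = 3.9805 ‰

3.98 ‰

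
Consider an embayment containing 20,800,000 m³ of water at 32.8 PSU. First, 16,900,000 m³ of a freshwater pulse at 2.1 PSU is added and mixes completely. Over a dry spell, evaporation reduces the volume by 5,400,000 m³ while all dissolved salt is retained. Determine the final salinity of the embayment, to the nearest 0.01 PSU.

After mixing: salt = 20,800,000×32.8 + 16,900,000×2.1 = 717,730,000; volume = 37,700,000 m³
After evaporation: salt unchanged = 717,730,000; volume = 37,700,000 − 5,400,000 = 32,300,000 m³
S = 717,730,000 / 32,300,000 = 22.2207 PSU

22.22 PSU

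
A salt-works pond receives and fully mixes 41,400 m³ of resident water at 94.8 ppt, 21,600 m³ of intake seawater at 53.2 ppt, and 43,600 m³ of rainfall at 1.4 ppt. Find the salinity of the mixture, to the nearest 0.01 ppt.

Mass of salt is conserved:
salt = 41,400×94.8 + 21,600×53.2 + 43,600×1.4 = 3,924,720 + 1,149,120 + 61,040 = 5,134,880
volume = 41,400 + 21,600 + 43,600 = 106,600 m³
S = 5,134,880 / 106,600 = 48.1696 ppt

48.17 ppt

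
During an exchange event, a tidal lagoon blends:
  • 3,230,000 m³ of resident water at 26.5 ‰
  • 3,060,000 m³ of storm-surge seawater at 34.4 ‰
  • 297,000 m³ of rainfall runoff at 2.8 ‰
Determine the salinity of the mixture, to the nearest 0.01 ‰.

29.10 ‰

By conservation of dissolved salt,
salt = 3,230,000×26.5 + 3,060,000×34.4 + 297,000×2.8 = 85,595,000 + 105,264,000 + 831,600 = 191,690,600
volume = 3,230,000 + 3,060,000 + 297,000 = 6,587,000 m³
S = 191,690,600 / 6,587,000 = 29.1014 ‰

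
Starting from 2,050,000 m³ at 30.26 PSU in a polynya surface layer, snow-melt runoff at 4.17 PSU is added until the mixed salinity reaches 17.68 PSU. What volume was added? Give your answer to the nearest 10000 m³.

Salt balance: 2,050,000×30.26 + V×4.17 = (2,050,000+V)×17.68
62,033,000 + 4.17V = 36,244,000 + 17.68V
25,789,000 = 13.51V
V = 1,908,882.31 m³

1910000 m³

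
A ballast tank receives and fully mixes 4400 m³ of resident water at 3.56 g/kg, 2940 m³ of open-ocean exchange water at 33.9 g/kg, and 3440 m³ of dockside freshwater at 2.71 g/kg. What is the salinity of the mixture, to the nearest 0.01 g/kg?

By conservation of dissolved salt,
salt = 4,400×3.56 + 2,940×33.9 + 3,440×2.71 = 15,664 + 99,666 + 9,322.4 = 124,652.4
volume = 4,400 + 2,940 + 3,440 = 10,780 m³
S = 124,652.4 / 10,780 = 11.5633 g/kg

11.56 g/kg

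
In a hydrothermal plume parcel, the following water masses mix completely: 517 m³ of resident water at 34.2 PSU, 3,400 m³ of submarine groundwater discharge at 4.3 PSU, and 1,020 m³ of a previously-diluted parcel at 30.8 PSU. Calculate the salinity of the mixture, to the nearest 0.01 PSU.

12.91 PSU

Salt balance:
salt = 517×34.2 + 3,400×4.3 + 1,020×30.8 = 17,681.4 + 14,620 + 31,416 = 63,717.4
volume = 517 + 3,400 + 1,020 = 4,937 m³
S = 63,717.4 / 4,937 = 12.9061 PSU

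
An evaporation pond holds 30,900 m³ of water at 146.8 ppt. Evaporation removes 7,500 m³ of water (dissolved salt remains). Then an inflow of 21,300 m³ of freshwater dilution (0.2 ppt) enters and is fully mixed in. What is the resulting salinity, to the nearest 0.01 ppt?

101.57 ppt

After evaporation: salt = 30,900×146.8 = 4,536,120; volume = 30,900 − 7,500 = 23,400 m³
After mixing: salt = 4,536,120 + 21,300×0.2 = 4,540,380; volume = 23,400 + 21,300 = 44,700 m³
S = 4,540,380 / 44,700 = 101.5745 ppt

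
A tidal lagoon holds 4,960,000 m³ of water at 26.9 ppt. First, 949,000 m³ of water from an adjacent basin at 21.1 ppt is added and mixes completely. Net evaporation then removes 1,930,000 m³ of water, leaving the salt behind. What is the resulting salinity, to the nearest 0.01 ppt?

After mixing: salt = 4,960,000×26.9 + 949,000×21.1 = 153,447,900; volume = 5,909,000 m³
After evaporation: salt unchanged = 153,447,900; volume = 5,909,000 − 1,930,000 = 3,979,000 m³
S = 153,447,900 / 3,979,000 = 38.5644 ppt

38.56 ppt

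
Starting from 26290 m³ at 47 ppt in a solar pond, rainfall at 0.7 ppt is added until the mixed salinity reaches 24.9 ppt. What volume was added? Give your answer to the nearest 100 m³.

Salt balance: 26,290×47 + V×0.7 = (26,290+V)×24.9
1,235,630 + 0.7V = 654,621 + 24.9V
581,009 = 24.2V
V = 24,008.64 m³

24000 m³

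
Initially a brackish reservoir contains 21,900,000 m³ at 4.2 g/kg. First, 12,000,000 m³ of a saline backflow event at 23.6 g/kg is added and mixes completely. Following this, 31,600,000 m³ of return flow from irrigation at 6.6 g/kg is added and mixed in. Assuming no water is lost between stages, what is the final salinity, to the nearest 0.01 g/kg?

8.91 g/kg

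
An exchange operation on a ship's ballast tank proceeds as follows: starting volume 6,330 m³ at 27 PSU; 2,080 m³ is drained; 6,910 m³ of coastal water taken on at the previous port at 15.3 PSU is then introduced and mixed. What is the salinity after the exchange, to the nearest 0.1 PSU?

Remaining after removal: 4,250 m³ at 27 PSU (salt = 114,750)
After addition: salt = 114,750 + 6,910×15.3 = 220,473; volume = 11,160 m³
S = 220,473 / 11,160 = 19.7556 PSU

19.8 PSU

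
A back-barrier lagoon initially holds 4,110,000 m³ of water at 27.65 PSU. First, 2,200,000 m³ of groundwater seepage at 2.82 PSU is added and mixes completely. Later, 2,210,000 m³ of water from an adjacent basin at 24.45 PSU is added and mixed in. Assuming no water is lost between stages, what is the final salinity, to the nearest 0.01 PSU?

20.41 PSU

Salt balance:
Initial salt = 4,110,000×27.65 = 113,641,500
After stage 1: salt = 113,641,500 + 2,200,000×2.82 = 119,845,500; volume = 6,310,000 m³; S = 18.993 PSU
After stage 2: salt = 119,845,500 + 2,210,000×24.45 = 173,880,000; volume = 8,520,000 m³
S = 173,880,000 / 8,520,000 = 20.4085 PSU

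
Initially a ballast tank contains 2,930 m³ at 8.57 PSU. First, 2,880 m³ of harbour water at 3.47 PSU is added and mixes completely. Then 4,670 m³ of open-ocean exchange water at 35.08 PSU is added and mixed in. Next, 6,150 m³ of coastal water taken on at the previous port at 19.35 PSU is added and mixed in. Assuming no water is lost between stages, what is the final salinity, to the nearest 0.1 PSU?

19.1 PSU

Mass of salt is conserved:
Initial salt = 2,930×8.57 = 25,110.1
After stage 1: salt = 25,110.1 + 2,880×3.47 = 35,103.7; volume = 5,810 m³; S = 6.042 PSU
After stage 2: salt = 35,103.7 + 4,670×35.08 = 198,927.3; volume = 10,480 m³; S = 18.982 PSU
After stage 3: salt = 198,927.3 + 6,150×19.35 = 317,929.8; volume = 16,630 m³
S = 317,929.8 / 16,630 = 19.1178 PSU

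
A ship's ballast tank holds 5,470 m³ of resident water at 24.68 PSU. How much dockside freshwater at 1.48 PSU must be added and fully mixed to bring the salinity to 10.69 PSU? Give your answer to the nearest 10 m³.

8310 m³

Salt balance: 5,470×24.68 + V×1.48 = (5,470+V)×10.69
134,999.6 + 1.48V = 58,474.3 + 10.69V
76,525.3 = 9.21V
V = 8,308.94 m³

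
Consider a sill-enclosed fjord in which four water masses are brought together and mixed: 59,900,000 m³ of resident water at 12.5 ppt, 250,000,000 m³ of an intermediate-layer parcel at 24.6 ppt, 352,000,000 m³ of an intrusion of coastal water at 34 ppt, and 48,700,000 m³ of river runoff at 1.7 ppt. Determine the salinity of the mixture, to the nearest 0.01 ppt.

Weighted by volume,
salt = 59,900,000×12.5 + 250,000,000×24.6 + 352,000,000×34 + 48,700,000×1.7 = 748,750,000 + 6,150,000,000 + 11,968,000,000 + 82,790,000 = 18,949,540,000
volume = 59,900,000 + 250,000,000 + 352,000,000 + 48,700,000 = 710,600,000 m³
S = 18,949,540,000 / 710,600,000 = 26.667 ppt

26.67 ppt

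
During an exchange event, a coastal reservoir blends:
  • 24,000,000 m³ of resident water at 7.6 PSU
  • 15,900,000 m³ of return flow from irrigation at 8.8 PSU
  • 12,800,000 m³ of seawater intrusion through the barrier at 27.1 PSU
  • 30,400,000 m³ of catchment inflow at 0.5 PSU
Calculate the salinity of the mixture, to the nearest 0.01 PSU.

8.24 PSU

Mass of salt is conserved:
salt = 24,000,000×7.6 + 15,900,000×8.8 + 12,800,000×27.1 + 30,400,000×0.5 = 182,400,000 + 139,920,000 + 346,880,000 + 15,200,000 = 684,400,000
volume = 24,000,000 + 15,900,000 + 12,800,000 + 30,400,000 = 83,100,000 m³
S = 684,400,000 / 83,100,000 = 8.2359 PSU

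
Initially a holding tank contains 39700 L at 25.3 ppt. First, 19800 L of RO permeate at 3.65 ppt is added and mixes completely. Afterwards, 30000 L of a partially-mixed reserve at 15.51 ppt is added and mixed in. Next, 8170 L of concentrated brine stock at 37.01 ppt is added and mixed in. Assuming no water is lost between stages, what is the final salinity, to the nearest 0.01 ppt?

Conserving salt mass:
Initial salt = 39,700×25.3 = 1,004,410
After stage 1: salt = 1,004,410 + 19,800×3.65 = 1,076,680; volume = 59,500 L; S = 18.095 ppt
After stage 2: salt = 1,076,680 + 30,000×15.51 = 1,541,980; volume = 89,500 L; S = 17.229 ppt
After stage 3: salt = 1,541,980 + 8,170×37.01 = 1,844,351.7; volume = 97,670 L
S = 1,844,351.7 / 97,670 = 18.8835 ppt

18.88 ppt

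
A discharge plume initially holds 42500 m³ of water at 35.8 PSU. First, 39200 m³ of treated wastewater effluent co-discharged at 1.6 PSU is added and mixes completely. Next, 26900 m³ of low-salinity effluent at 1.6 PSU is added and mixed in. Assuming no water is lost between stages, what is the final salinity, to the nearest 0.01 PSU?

14.98 PSU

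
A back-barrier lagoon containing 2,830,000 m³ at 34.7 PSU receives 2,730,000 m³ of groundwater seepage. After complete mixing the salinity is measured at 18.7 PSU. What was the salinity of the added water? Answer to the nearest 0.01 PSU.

2.11 PSU

Salt balance: 2,830,000×34.7 + 2,730,000×S = 5,560,000×18.7
98,201,000 + 2,730,000·S = 103,972,000
S = (103,972,000 − 98,201,000) / 2,730,000 = 2.1139 PSU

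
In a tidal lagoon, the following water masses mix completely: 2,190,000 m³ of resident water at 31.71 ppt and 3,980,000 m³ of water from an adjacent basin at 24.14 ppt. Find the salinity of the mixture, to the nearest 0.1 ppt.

26.8 ppt

Salt balance:
salt = 2,190,000×31.71 + 3,980,000×24.14 = 69,444,900 + 96,077,200 = 165,522,100
volume = 2,190,000 + 3,980,000 = 6,170,000 m³
S = 165,522,100 / 6,170,000 = 26.827 ppt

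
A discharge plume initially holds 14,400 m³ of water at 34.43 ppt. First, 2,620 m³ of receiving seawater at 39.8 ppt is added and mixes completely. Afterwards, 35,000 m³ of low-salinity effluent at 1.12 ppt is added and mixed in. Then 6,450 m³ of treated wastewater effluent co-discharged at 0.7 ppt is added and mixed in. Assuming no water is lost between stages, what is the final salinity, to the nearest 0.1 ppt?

Weighted by volume,
Initial salt = 14,400×34.43 = 495,792
After stage 1: salt = 495,792 + 2,620×39.8 = 600,068; volume = 17,020 m³; S = 35.257 ppt
After stage 2: salt = 600,068 + 35,000×1.12 = 639,268; volume = 52,020 m³; S = 12.289 ppt
After stage 3: salt = 639,268 + 6,450×0.7 = 643,783; volume = 58,470 m³
S = 643,783 / 58,470 = 11.0105 ppt

11.0 ppt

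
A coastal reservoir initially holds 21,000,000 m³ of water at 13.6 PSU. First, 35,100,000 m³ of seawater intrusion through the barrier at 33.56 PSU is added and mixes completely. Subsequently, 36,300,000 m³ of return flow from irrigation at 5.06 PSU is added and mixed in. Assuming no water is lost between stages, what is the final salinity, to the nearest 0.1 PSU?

17.8 PSU

Conserving salt mass:
Initial salt = 21,000,000×13.6 = 285,600,000
After stage 1: salt = 285,600,000 + 35,100,000×33.56 = 1,463,556,000; volume = 56,100,000 m³; S = 26.088 PSU
After stage 2: salt = 1,463,556,000 + 36,300,000×5.06 = 1,647,234,000; volume = 92,400,000 m³
S = 1,647,234,000 / 92,400,000 = 17.8272 PSU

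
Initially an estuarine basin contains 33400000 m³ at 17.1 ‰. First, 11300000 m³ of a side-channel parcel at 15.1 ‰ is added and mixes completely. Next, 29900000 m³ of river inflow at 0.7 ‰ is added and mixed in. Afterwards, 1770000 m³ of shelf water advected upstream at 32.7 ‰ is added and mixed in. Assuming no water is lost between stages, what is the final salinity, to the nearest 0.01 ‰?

10.74 ‰

Weighted by volume,
Initial salt = 33,400,000×17.1 = 571,140,000
After stage 1: salt = 571,140,000 + 11,300,000×15.1 = 741,770,000; volume = 44,700,000 m³; S = 16.594 ‰
After stage 2: salt = 741,770,000 + 29,900,000×0.7 = 762,700,000; volume = 74,600,000 m³; S = 10.224 ‰
After stage 3: salt = 762,700,000 + 1,770,000×32.7 = 820,579,000; volume = 76,370,000 m³
S = 820,579,000 / 76,370,000 = 10.7448 ‰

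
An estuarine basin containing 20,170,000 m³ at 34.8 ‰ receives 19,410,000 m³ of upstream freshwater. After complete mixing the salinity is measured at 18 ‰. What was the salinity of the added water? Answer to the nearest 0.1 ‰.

0.5 ‰

Salt balance: 20,170,000×34.8 + 19,410,000×S = 39,580,000×18
701,916,000 + 19,410,000·S = 712,440,000
S = (712,440,000 − 701,916,000) / 19,410,000 = 0.5422 ‰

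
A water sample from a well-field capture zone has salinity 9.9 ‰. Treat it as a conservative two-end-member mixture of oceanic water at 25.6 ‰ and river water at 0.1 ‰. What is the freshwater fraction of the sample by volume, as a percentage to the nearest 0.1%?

61.6%

Let f be the freshwater fraction. Salt balance per unit volume:
f×0.1 + (1−f)×25.6 = 9.9
f = (25.6 − 9.9) / (25.6 − 0.1) = 15.7/25.5 = 0.6157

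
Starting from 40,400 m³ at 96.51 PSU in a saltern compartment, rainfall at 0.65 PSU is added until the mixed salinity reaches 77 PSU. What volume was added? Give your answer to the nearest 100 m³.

10300 m³

Salt balance: 40,400×96.51 + V×0.65 = (40,400+V)×77
3,899,004 + 0.65V = 3,110,800 + 77V
788,204 = 76.35V
V = 10,323.56 m³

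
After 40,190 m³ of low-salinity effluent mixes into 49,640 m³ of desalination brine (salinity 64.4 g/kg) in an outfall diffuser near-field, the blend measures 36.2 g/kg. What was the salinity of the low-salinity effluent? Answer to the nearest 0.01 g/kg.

1.37 g/kg

Salt balance: 49,640×64.4 + 40,190×S = 89,830×36.2
3,196,816 + 40,190·S = 3,251,846
S = (3,251,846 − 3,196,816) / 40,190 = 1.3692 g/kg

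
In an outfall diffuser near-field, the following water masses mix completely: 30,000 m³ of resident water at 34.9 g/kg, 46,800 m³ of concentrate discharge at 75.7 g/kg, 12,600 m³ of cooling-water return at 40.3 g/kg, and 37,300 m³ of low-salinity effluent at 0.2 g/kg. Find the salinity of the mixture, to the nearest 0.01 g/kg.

By conservation of dissolved salt,
salt = 30,000×34.9 + 46,800×75.7 + 12,600×40.3 + 37,300×0.2 = 1,047,000 + 3,542,760 + 507,780 + 7,460 = 5,105,000
volume = 30,000 + 46,800 + 12,600 + 37,300 = 126,700 m³
S = 5,105,000 / 126,700 = 40.292 g/kg

40.29 g/kg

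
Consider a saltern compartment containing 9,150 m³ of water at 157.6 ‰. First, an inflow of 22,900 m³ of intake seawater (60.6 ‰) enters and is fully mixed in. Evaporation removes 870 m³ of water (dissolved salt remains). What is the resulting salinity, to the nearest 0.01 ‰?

90.76 ‰

After mixing: salt = 9,150×157.6 + 22,900×60.6 = 2,829,780; volume = 32,050 m³
After evaporation: salt unchanged = 2,829,780; volume = 32,050 − 870 = 31,180 m³
S = 2,829,780 / 31,180 = 90.7563 ‰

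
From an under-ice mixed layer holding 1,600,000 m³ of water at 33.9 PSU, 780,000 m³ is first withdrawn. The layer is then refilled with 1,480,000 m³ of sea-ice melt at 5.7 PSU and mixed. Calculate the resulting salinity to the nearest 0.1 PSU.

Remaining after removal: 820,000 m³ at 33.9 PSU (salt = 27,798,000)
After addition: salt = 27,798,000 + 1,480,000×5.7 = 36,234,000; volume = 2,300,000 m³
S = 36,234,000 / 2,300,000 = 15.7539 PSU

15.8 PSU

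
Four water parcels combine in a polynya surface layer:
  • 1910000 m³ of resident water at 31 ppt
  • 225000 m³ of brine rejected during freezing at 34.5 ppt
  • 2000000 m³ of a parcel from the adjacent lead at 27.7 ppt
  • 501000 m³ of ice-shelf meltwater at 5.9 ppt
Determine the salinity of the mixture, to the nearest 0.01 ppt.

27.03 ppt

Total salt / total volume:
salt = 1,910,000×31 + 225,000×34.5 + 2,000,000×27.7 + 501,000×5.9 = 59,210,000 + 7,762,500 + 55,400,000 + 2,955,900 = 125,328,400
volume = 1,910,000 + 225,000 + 2,000,000 + 501,000 = 4,636,000 m³
S = 125,328,400 / 4,636,000 = 27.0337 ppt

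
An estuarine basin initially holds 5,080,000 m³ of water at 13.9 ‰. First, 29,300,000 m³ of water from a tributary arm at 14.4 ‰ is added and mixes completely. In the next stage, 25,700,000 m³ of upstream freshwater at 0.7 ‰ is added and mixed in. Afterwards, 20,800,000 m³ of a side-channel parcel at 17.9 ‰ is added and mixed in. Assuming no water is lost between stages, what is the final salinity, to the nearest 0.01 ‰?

10.92 ‰

By conservation of dissolved salt,
Initial salt = 5,080,000×13.9 = 70,612,000
After stage 1: salt = 70,612,000 + 29,300,000×14.4 = 492,532,000; volume = 34,380,000 m³; S = 14.326 ‰
After stage 2: salt = 492,532,000 + 25,700,000×0.7 = 510,522,000; volume = 60,080,000 m³; S = 8.497 ‰
After stage 3: salt = 510,522,000 + 20,800,000×17.9 = 882,842,000; volume = 80,880,000 m³
S = 882,842,000 / 80,880,000 = 10.9155 ‰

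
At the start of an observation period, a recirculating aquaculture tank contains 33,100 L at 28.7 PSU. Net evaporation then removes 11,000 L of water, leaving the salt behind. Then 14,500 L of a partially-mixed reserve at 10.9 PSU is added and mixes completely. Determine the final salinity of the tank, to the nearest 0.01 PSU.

30.27 PSU

After evaporation: salt = 33,100×28.7 = 949,970; volume = 33,100 − 11,000 = 22,100 L
After mixing: salt = 949,970 + 14,500×10.9 = 1,108,020; volume = 22,100 + 14,500 = 36,600 L
S = 1,108,020 / 36,600 = 30.2738 PSU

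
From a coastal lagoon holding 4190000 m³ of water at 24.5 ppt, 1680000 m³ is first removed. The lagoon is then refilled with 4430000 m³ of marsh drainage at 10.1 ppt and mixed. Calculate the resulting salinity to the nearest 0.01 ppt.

15.31 ppt

Remaining after removal: 2,510,000 m³ at 24.5 ppt (salt = 61,495,000)
After addition: salt = 61,495,000 + 4,430,000×10.1 = 106,238,000; volume = 6,940,000 m³
S = 106,238,000 / 6,940,000 = 15.3081 ppt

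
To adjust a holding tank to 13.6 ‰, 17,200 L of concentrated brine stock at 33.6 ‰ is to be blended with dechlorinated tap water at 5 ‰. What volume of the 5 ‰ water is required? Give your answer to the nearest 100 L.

Salt balance: 17,200×33.6 + V×5 = (17,200+V)×13.6
577,920 + 5V = 233,920 + 13.6V
344,000 = 8.6V
V = 40,000 L

40000 L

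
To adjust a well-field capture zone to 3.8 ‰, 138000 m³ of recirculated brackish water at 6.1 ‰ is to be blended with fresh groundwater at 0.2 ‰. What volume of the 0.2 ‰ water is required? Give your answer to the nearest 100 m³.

88200 m³

Salt balance: 138,000×6.1 + V×0.2 = (138,000+V)×3.8
841,800 + 0.2V = 524,400 + 3.8V
317,400 = 3.6V
V = 88,166.67 m³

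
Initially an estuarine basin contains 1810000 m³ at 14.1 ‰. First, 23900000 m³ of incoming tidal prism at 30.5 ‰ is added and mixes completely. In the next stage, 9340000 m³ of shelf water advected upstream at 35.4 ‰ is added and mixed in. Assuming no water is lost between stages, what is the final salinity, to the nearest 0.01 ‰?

Total salt / total volume:
Initial salt = 1,810,000×14.1 = 25,521,000
After stage 1: salt = 25,521,000 + 23,900,000×30.5 = 754,471,000; volume = 25,710,000 m³; S = 29.345 ‰
After stage 2: salt = 754,471,000 + 9,340,000×35.4 = 1,085,107,000; volume = 35,050,000 m³
S = 1,085,107,000 / 35,050,000 = 30.9588 ‰

30.96 ‰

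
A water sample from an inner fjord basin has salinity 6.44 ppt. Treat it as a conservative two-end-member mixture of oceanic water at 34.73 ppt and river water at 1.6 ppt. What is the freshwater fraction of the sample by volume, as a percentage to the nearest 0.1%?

85.4%

Let f be the freshwater fraction. Salt balance per unit volume:
f×1.6 + (1−f)×34.73 = 6.44
f = (34.73 − 6.44) / (34.73 − 1.6) = 28.29/33.13 = 0.8539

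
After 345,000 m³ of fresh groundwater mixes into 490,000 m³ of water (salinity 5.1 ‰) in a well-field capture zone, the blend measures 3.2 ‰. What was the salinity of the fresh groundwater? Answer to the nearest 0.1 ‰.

0.5 ‰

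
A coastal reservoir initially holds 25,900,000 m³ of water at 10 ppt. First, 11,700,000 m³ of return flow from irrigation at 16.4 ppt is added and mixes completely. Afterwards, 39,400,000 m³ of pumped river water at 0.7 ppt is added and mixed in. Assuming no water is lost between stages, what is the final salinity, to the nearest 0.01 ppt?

By conservation of dissolved salt,
Initial salt = 25,900,000×10 = 259,000,000
After stage 1: salt = 259,000,000 + 11,700,000×16.4 = 450,880,000; volume = 37,600,000 m³; S = 11.991 ppt
After stage 2: salt = 450,880,000 + 39,400,000×0.7 = 478,460,000; volume = 77,000,000 m³
S = 478,460,000 / 77,000,000 = 6.2138 ppt

6.21 ppt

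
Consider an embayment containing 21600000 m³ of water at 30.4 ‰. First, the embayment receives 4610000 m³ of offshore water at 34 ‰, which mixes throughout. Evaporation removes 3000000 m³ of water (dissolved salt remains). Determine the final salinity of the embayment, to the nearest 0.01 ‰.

After mixing: salt = 21,600,000×30.4 + 4,610,000×34 = 813,380,000; volume = 26,210,000 m³
After evaporation: salt unchanged = 813,380,000; volume = 26,210,000 − 3,000,000 = 23,210,000 m³
S = 813,380,000 / 23,210,000 = 35.0444 ‰

35.04 ‰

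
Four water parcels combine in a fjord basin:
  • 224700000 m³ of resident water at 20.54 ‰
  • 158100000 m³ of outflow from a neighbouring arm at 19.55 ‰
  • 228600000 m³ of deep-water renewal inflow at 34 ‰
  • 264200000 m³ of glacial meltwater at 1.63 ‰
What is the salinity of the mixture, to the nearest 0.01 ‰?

18.17 ‰

Weighted by volume,
salt = 224,700,000×20.54 + 158,100,000×19.55 + 228,600,000×34 + 264,200,000×1.63 = 4,615,338,000 + 3,090,855,000 + 7,772,400,000 + 430,646,000 = 15,909,239,000
volume = 224,700,000 + 158,100,000 + 228,600,000 + 264,200,000 = 875,600,000 m³
S = 15,909,239,000 / 875,600,000 = 18.1695 ‰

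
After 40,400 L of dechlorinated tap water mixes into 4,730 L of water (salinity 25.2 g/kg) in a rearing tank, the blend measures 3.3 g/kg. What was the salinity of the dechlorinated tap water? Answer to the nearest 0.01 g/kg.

0.74 g/kg

Salt balance: 4,730×25.2 + 40,400×S = 45,130×3.3
119,196 + 40,400·S = 148,929
S = (148,929 − 119,196) / 40,400 = 0.736 g/kg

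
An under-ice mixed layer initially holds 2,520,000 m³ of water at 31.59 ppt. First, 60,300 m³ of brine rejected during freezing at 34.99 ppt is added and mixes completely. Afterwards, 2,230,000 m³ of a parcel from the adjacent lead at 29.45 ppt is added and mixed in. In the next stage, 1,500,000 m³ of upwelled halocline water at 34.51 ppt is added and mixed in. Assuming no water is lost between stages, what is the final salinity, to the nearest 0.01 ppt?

31.56 ppt

Conserving salt mass:
Initial salt = 2,520,000×31.59 = 79,606,800
After stage 1: salt = 79,606,800 + 60,300×34.99 = 81,716,697; volume = 2,580,300 m³; S = 31.669 ppt
After stage 2: salt = 81,716,697 + 2,230,000×29.45 = 147,390,197; volume = 4,810,300 m³; S = 30.641 ppt
After stage 3: salt = 147,390,197 + 1,500,000×34.51 = 199,155,197; volume = 6,310,300 m³
S = 199,155,197 / 6,310,300 = 31.5603 ppt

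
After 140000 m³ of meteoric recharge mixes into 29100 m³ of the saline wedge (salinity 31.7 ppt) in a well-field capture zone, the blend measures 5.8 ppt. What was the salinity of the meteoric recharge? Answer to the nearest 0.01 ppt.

Salt balance: 29,100×31.7 + 140,000×S = 169,100×5.8
922,470 + 140,000·S = 980,780
S = (980,780 − 922,470) / 140,000 = 0.4165 ppt

0.42 ppt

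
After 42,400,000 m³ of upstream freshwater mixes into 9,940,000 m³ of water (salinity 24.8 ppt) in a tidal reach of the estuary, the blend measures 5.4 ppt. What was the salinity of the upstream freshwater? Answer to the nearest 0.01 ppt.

Salt balance: 9,940,000×24.8 + 42,400,000×S = 52,340,000×5.4
246,512,000 + 42,400,000·S = 282,636,000
S = (282,636,000 − 246,512,000) / 42,400,000 = 0.852 ppt

0.85 ppt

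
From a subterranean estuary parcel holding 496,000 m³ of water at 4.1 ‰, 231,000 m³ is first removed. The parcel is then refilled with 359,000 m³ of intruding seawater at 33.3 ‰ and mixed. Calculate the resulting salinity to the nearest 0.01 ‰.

20.90 ‰

Remaining after removal: 265,000 m³ at 4.1 ‰ (salt = 1,086,500)
After addition: salt = 1,086,500 + 359,000×33.3 = 13,041,200; volume = 624,000 m³
S = 13,041,200 / 624,000 = 20.8994 ‰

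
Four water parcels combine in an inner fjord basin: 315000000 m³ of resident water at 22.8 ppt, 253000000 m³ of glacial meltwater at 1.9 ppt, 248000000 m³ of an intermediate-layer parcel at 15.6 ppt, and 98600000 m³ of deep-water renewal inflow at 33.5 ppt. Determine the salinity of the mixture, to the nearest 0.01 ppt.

Mass of salt is conserved:
salt = 315,000,000×22.8 + 253,000,000×1.9 + 248,000,000×15.6 + 98,600,000×33.5 = 7,182,000,000 + 480,700,000 + 3,868,800,000 + 3,303,100,000 = 14,834,600,000
volume = 315,000,000 + 253,000,000 + 248,000,000 + 98,600,000 = 914,600,000 m³
S = 14,834,600,000 / 914,600,000 = 16.2198 ppt

16.22 ppt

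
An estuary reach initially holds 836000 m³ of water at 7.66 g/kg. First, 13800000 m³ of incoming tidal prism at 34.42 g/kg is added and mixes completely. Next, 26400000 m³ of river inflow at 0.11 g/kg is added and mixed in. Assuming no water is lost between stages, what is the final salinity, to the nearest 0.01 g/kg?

11.80 g/kg

Salt balance:
Initial salt = 836,000×7.66 = 6,403,760
After stage 1: salt = 6,403,760 + 13,800,000×34.42 = 481,399,760; volume = 14,636,000 m³; S = 32.891 g/kg
After stage 2: salt = 481,399,760 + 26,400,000×0.11 = 484,303,760; volume = 41,036,000 m³
S = 484,303,760 / 41,036,000 = 11.8019 g/kg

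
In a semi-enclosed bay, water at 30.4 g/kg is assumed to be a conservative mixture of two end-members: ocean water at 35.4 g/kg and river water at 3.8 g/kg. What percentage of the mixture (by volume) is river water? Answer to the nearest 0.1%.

Let f be the freshwater fraction. Salt balance per unit volume:
f×3.8 + (1−f)×35.4 = 30.4
f = (35.4 − 30.4) / (35.4 − 3.8) = 5/31.6 = 0.1582

15.8%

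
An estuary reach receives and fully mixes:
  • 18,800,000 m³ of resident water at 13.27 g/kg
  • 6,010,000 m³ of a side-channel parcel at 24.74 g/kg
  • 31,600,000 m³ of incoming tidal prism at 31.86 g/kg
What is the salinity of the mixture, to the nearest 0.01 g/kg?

Conserving salt mass:
salt = 18,800,000×13.27 + 6,010,000×24.74 + 31,600,000×31.86 = 249,476,000 + 148,687,400 + 1,006,776,000 = 1,404,939,400
volume = 18,800,000 + 6,010,000 + 31,600,000 = 56,410,000 m³
S = 1,404,939,400 / 56,410,000 = 24.9059 g/kg

24.91 g/kg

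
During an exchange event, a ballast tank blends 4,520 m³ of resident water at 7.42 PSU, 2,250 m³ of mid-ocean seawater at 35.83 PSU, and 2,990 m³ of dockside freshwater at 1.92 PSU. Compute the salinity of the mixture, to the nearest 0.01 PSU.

12.28 PSU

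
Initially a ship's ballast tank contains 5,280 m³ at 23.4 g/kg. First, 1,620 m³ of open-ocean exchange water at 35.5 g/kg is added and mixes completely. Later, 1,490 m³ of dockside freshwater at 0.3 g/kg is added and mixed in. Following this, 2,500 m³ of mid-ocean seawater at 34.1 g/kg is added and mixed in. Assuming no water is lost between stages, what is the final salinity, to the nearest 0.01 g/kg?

Mass of salt is conserved:
Initial salt = 5,280×23.4 = 123,552
After stage 1: salt = 123,552 + 1,620×35.5 = 181,062; volume = 6,900 m³; S = 26.241 g/kg
After stage 2: salt = 181,062 + 1,490×0.3 = 181,509; volume = 8,390 m³; S = 21.634 g/kg
After stage 3: salt = 181,509 + 2,500×34.1 = 266,759; volume = 10,890 m³
S = 266,759 / 10,890 = 24.4958 g/kg

24.50 g/kg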